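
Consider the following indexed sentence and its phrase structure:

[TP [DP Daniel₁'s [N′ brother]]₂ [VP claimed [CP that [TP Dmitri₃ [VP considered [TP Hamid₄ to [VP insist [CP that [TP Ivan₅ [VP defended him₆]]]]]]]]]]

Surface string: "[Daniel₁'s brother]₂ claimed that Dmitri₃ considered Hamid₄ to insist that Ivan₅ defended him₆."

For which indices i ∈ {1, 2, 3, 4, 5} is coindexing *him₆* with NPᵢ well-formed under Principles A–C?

{1, 2, 3, 4}

*him* is a pronoun, so Principle B applies: it must be free in its binding domain.
Binding domain of *him₆*: the embedded TP, whose subject is Ivan₅.
*Daniel₁* and the pronoun do not c-command one another → neither Principle B nor Principle C is at stake; coindexation permitted.
*[Daniel₁'s brother]₂* c-commands the pronoun but from outside its binding domain, and is not c-commanded by it → coindexation permitted.
*Dmitri₃* c-commands the pronoun but from outside its binding domain, and is not c-commanded by it → coindexation permitted.
*Hamid₄* c-commands the pronoun but from outside its binding domain, and is not c-commanded by it → coindexation permitted.
*Ivan₅* c-commands the pronoun within its binding domain → coindexation would violate Principle B.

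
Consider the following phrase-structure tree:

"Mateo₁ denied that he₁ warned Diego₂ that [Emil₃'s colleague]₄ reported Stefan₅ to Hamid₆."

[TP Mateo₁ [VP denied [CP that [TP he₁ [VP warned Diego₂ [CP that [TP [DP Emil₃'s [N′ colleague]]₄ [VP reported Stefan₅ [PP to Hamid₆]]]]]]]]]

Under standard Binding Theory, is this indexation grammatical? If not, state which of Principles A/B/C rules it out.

The two coindexed NPs are *Mateo₁* and *he₁*.
*he₁* is a pronoun; nothing c-commands it within its binding domain (the embedded TP.), so Principle B holds trivially.
*Mateo₁* is an R-expression; *he₁* does not c-command it, and no other NP shares its index, so Principle C is satisfied.
All principles are respected.

grammatical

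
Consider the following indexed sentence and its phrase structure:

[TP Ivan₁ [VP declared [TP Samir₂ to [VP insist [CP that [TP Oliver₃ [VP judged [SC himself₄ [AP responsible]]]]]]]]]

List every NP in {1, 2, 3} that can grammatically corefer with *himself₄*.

*himself* is an anaphor, so Principle A applies: it must be bound in its binding domain.
Binding domain of *himself₄*: the embedded TP, whose subject is Oliver₃.
*Ivan₁* c-commands the anaphor but is outside its binding domain → cannot satisfy Principle A.
*Samir₂* c-commands the anaphor but is outside its binding domain → cannot satisfy Principle A.
*Oliver₃* c-commands the anaphor within its binding domain → licit binder.

{3}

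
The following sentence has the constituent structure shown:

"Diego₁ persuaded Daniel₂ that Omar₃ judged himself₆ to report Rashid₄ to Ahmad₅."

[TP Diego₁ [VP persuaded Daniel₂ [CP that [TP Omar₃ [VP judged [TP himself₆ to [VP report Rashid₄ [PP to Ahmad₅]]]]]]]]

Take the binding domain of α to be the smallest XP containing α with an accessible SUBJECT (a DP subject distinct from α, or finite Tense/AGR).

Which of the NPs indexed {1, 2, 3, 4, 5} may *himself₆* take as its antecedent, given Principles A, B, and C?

{3}

*himself* is an anaphor, so Principle A applies: it must be bound in its binding domain.
Binding domain of *himself₆*: the embedded TP, whose subject is Omar₃.
*Diego₁* c-commands the anaphor but is outside its binding domain → cannot satisfy Principle A.
*Daniel₂* c-commands the anaphor but is outside its binding domain → cannot satisfy Principle A.
*Omar₃* c-commands the anaphor within its binding domain → licit binder.
*Rashid₄* does not c-command the anaphor → cannot bind it.
*Ahmad₅* does not c-command the anaphor → cannot bind it.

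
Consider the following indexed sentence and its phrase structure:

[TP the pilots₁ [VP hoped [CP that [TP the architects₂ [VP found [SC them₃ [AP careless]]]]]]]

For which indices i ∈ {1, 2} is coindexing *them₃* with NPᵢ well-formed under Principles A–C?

{1}

*them* is a pronoun, so Principle B applies: it must be free in its binding domain.
Binding domain of *them₃*: the embedded TP, whose subject is the architects₂.
*the pilots₁* c-commands the pronoun but from outside its binding domain, and is not c-commanded by it → coindexation permitted.
*the architects₂* c-commands the pronoun within its binding domain → coindexation would violate Principle B.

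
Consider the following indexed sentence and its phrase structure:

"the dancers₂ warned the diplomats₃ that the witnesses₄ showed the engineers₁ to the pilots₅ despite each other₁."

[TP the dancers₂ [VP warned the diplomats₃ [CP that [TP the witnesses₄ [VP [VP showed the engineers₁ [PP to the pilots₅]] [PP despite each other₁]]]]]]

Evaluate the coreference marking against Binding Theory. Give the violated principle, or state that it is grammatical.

Principle A

The two coindexed NPs are *the engineers₁* and *each other₁*.
*each other₁* is an anaphor. Principle A requires it to be bound within its binding domain — the embedded TP, whose subject is the witnesses₄.
Within that domain it is c-commanded by *the witnesses₄*, which does not share its index.
*the engineers₁* does not c-command the anaphor at all.
The anaphor is unbound in its domain → Principle A violation.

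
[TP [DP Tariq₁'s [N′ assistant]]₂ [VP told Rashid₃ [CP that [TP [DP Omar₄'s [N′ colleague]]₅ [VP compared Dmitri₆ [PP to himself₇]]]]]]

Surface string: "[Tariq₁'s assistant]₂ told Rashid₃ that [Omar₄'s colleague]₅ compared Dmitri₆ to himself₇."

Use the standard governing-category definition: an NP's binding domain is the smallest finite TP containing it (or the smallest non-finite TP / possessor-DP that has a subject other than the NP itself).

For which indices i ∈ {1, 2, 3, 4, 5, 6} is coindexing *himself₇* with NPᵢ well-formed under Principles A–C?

{5, 6}

*himself* is an anaphor, so Principle A applies: it must be bound in its binding domain.
Binding domain of *himself₇*: the embedded TP, whose subject is [Omar₄'s colleague]₅.
*Tariq₁* does not c-command the anaphor → cannot bind it.
*[Tariq₁'s assistant]₂* c-commands the anaphor but is outside its binding domain → cannot satisfy Principle A.
*Rashid₃* c-commands the anaphor but is outside its binding domain → cannot satisfy Principle A.
*Omar₄* does not c-command the anaphor → cannot bind it.
*[Omar₄'s colleague]₅* c-commands the anaphor within its binding domain → licit binder.
*Dmitri₆* c-commands the anaphor within its binding domain → licit binder.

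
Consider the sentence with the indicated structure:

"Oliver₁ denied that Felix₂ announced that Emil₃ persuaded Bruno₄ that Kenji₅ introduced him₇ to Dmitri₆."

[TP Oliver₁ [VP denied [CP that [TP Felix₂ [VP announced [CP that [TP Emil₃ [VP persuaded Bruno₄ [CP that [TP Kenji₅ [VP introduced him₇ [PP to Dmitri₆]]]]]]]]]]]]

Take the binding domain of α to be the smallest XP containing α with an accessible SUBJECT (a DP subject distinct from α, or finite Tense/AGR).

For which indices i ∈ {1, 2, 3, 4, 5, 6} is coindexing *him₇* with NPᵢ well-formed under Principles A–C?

*him* is a pronoun, so Principle B applies: it must be free in its binding domain.
Binding domain of *him₇*: the embedded TP, whose subject is Kenji₅.
*Oliver₁* c-commands the pronoun but from outside its binding domain, and is not c-commanded by it → coindexation permitted.
*Felix₂* c-commands the pronoun but from outside its binding domain, and is not c-commanded by it → coindexation permitted.
*Emil₃* c-commands the pronoun but from outside its binding domain, and is not c-commanded by it → coindexation permitted.
*Bruno₄* c-commands the pronoun but from outside its binding domain, and is not c-commanded by it → coindexation permitted.
*Kenji₅* c-commands the pronoun within its binding domain → coindexation would violate Principle B.
*Dmitri₆*: the pronoun c-commands this R-expression → coindexation would violate Principle C on *Dmitri₆*.

{1, 2, 3, 4}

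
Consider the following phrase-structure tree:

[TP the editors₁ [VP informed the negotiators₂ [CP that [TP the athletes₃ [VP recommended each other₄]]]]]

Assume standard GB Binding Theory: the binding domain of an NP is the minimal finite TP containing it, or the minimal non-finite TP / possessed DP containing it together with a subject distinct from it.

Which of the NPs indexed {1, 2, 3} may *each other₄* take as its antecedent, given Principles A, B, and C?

*each other* is an anaphor, so Principle A applies: it must be bound in its binding domain.
Binding domain of *each other₄*: the embedded TP, whose subject is the athletes₃.
*the editors₁* c-commands the anaphor but is outside its binding domain → cannot satisfy Principle A.
*the negotiators₂* c-commands the anaphor but is outside its binding domain → cannot satisfy Principle A.
*the athletes₃* c-commands the anaphor within its binding domain → licit binder.

{3}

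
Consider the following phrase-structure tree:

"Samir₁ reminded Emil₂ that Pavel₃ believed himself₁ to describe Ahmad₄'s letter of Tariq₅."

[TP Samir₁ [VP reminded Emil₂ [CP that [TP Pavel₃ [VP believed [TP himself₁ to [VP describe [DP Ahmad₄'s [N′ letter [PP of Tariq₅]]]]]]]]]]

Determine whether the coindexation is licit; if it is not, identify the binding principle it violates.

The two coindexed NPs are *Samir₁* and *himself₁*.
*himself₁* is an anaphor. Principle A requires it to be bound within its binding domain — the embedded TP, whose subject is Pavel₃.
Within that domain it is c-commanded by *Pavel₃*, which does not share its index.
*Samir₁* does c-command the anaphor, but from outside its binding domain.
The anaphor is unbound in its domain → Principle A violation.

Principle A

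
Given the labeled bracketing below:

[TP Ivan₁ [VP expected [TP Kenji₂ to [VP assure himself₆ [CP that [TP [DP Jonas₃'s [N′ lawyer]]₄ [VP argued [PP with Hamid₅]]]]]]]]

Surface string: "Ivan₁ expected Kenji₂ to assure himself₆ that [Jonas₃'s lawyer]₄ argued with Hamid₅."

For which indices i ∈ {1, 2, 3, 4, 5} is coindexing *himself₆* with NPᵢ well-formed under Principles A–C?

*himself* is an anaphor, so Principle A applies: it must be bound in its binding domain.
Binding domain of *himself₆*: the embedded TP, whose subject is Kenji₂.
*Ivan₁* c-commands the anaphor but is outside its binding domain → cannot satisfy Principle A.
*Kenji₂* c-commands the anaphor within its binding domain → licit binder.
*Jonas₃* does not c-command the anaphor → cannot bind it.
*[Jonas₃'s lawyer]₄* does not c-command the anaphor → cannot bind it.
*Hamid₅* does not c-command the anaphor → cannot bind it.

{2}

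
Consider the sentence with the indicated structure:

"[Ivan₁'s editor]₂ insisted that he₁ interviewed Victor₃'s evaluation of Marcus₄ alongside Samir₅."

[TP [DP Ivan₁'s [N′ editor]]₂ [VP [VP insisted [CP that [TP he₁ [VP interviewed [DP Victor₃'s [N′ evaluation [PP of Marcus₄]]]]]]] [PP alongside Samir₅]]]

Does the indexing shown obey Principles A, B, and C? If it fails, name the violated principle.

The two coindexed NPs are *Ivan₁* and *he₁*.
*he₁* is a pronoun; nothing c-commands it within its binding domain (the embedded TP.), so Principle B holds trivially.
*Ivan₁* is an R-expression; *he₁* does not c-command it, and no other NP shares its index, so Principle C is satisfied.
All principles are respected.

grammatical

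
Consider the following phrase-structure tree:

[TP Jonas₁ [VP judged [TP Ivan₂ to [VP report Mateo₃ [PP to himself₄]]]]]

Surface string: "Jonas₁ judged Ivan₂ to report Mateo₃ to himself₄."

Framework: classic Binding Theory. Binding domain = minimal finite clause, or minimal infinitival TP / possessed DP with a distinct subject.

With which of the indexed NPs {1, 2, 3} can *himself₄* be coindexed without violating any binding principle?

{2, 3}

*himself* is an anaphor, so Principle A applies: it must be bound in its binding domain.
Binding domain of *himself₄*: the embedded TP, whose subject is Ivan₂.
*Jonas₁* c-commands the anaphor but is outside its binding domain → cannot satisfy Principle A.
*Ivan₂* c-commands the anaphor within its binding domain → licit binder.
*Mateo₃* c-commands the anaphor within its binding domain → licit binder.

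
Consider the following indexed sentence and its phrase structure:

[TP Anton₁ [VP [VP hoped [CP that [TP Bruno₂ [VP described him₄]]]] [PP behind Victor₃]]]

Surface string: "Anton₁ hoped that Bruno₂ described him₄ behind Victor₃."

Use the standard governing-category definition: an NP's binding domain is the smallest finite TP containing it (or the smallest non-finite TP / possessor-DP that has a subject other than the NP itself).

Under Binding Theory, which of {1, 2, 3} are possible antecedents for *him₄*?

*him* is a pronoun, so Principle B applies: it must be free in its binding domain.
Binding domain of *him₄*: the embedded TP, whose subject is Bruno₂.
*Anton₁* c-commands the pronoun but from outside its binding domain, and is not c-commanded by it → coindexation permitted.
*Bruno₂* c-commands the pronoun within its binding domain → coindexation would violate Principle B.
*Victor₃* and the pronoun do not c-command one another → neither Principle B nor Principle C is at stake; coindexation permitted.

{1, 3}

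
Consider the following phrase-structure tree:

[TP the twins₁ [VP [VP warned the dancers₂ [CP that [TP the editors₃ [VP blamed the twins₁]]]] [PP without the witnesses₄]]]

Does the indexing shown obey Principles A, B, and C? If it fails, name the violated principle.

Principle C

The two coindexed NPs are *the twins₁* (the lower occurrence) and *the twins₁* (the higher occurrence).
*the twins₁* (the lower occurrence) is an R-expression. Principle C requires it to be free everywhere.
*the twins₁* (the higher occurrence) c-commands it and carries the same index.
The R-expression is bound → Principle C violation.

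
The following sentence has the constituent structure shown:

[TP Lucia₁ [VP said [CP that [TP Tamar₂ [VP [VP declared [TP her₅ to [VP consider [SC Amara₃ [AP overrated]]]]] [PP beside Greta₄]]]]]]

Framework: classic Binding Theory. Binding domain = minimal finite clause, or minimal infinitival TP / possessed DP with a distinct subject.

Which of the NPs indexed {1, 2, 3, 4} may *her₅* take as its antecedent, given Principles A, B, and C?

*her* is a pronoun, so Principle B applies: it must be free in its binding domain.
Binding domain of *her₅*: the embedded TP, whose subject is Tamar₂.
*Lucia₁* c-commands the pronoun but from outside its binding domain, and is not c-commanded by it → coindexation permitted.
*Tamar₂* c-commands the pronoun within its binding domain → coindexation would violate Principle B.
*Amara₃*: the pronoun c-commands this R-expression → coindexation would violate Principle C on *Amara₃*.
*Greta₄* and the pronoun do not c-command one another → neither Principle B nor Principle C is at stake; coindexation permitted.

{1, 4}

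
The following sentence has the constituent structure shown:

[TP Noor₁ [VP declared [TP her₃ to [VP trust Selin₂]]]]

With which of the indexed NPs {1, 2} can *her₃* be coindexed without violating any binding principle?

*her* is a pronoun, so Principle B applies: it must be free in its binding domain.
Binding domain of *her₃*: the matrix TP, whose subject is Noor₁.
*Noor₁* c-commands the pronoun within its binding domain → coindexation would violate Principle B.
*Selin₂*: the pronoun c-commands this R-expression → coindexation would violate Principle C on *Selin₂*.

none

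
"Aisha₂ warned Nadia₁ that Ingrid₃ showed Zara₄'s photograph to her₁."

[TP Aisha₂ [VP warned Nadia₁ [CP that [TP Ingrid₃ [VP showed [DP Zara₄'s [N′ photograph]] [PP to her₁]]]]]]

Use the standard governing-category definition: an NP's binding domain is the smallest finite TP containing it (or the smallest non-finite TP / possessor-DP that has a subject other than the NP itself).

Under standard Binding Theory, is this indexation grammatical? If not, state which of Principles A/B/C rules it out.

The two coindexed NPs are *Nadia₁* and *her₁*.
*her₁* is a pronoun; its binding domain is the embedded TP, whose subject is Ingrid₃. Within that domain it is c-commanded only by *Ingrid₃*, which carries a different index — the pronoun is free locally, so Principle B holds.
*Nadia₁* is an R-expression; *her₁* does not c-command it, and no other NP shares its index, so Principle C is satisfied.
All principles are respected.

grammatical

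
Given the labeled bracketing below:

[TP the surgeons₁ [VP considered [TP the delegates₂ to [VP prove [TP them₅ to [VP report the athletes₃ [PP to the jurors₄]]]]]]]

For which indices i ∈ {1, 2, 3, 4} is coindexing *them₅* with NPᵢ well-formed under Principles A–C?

*them* is a pronoun, so Principle B applies: it must be free in its binding domain.
Binding domain of *them₅*: the embedded TP, whose subject is the delegates₂.
*the surgeons₁* c-commands the pronoun but from outside its binding domain, and is not c-commanded by it → coindexation permitted.
*the delegates₂* c-commands the pronoun within its binding domain → coindexation would violate Principle B.
*the athletes₃*: the pronoun c-commands this R-expression → coindexation would violate Principle C on *the athletes₃*.
*the jurors₄*: the pronoun c-commands this R-expression → coindexation would violate Principle C on *the jurors₄*.

{1}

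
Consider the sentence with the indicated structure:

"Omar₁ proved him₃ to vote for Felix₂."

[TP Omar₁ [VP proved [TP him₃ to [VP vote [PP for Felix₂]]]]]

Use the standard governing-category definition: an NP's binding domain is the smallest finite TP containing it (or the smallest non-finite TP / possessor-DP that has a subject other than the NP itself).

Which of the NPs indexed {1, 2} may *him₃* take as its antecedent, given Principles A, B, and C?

*him* is a pronoun, so Principle B applies: it must be free in its binding domain.
Binding domain of *him₃*: the matrix TP, whose subject is Omar₁.
*Omar₁* c-commands the pronoun within its binding domain → coindexation would violate Principle B.
*Felix₂*: the pronoun c-commands this R-expression → coindexation would violate Principle C on *Felix₂*.

none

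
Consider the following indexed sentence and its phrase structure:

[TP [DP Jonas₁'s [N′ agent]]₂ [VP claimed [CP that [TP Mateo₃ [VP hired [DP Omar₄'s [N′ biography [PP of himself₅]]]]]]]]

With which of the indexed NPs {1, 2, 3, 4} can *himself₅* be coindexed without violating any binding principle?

{4}

*himself* is an anaphor, so Principle A applies: it must be bound in its binding domain.
Binding domain of *himself₅*: the possessed DP, whose subject is Omar₄.
*Jonas₁* does not c-command the anaphor → cannot bind it.
*[Jonas₁'s agent]₂* c-commands the anaphor but is outside its binding domain → cannot satisfy Principle A.
*Mateo₃* c-commands the anaphor but is outside its binding domain → cannot satisfy Principle A.
*Omar₄* c-commands the anaphor within its binding domain → licit binder.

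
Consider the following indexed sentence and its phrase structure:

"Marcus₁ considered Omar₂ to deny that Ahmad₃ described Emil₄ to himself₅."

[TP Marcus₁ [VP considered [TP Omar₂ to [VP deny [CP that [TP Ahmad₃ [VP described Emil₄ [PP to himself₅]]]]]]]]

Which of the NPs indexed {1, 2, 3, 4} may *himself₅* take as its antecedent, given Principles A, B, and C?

*himself* is an anaphor, so Principle A applies: it must be bound in its binding domain.
Binding domain of *himself₅*: the embedded TP, whose subject is Ahmad₃.
*Marcus₁* c-commands the anaphor but is outside its binding domain → cannot satisfy Principle A.
*Omar₂* c-commands the anaphor but is outside its binding domain → cannot satisfy Principle A.
*Ahmad₃* c-commands the anaphor within its binding domain → licit binder.
*Emil₄* c-commands the anaphor within its binding domain → licit binder.

{3, 4}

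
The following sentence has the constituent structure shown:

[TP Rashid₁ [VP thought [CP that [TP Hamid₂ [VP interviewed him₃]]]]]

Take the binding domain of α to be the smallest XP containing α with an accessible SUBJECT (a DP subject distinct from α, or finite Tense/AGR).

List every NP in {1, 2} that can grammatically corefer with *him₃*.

{1}

*him* is a pronoun, so Principle B applies: it must be free in its binding domain.
Binding domain of *him₃*: the embedded TP, whose subject is Hamid₂.
*Rashid₁* c-commands the pronoun but from outside its binding domain, and is not c-commanded by it → coindexation permitted.
*Hamid₂* c-commands the pronoun within its binding domain → coindexation would violate Principle B.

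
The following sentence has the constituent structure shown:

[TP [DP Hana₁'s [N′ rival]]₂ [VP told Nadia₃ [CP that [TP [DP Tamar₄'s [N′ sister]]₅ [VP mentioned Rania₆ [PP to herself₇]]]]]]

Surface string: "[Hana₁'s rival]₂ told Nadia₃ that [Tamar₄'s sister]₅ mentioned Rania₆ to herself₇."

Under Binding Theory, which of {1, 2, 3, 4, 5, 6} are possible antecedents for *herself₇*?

{5, 6}

*herself* is an anaphor, so Principle A applies: it must be bound in its binding domain.
Binding domain of *herself₇*: the embedded TP, whose subject is [Tamar₄'s sister]₅.
*Hana₁* does not c-command the anaphor → cannot bind it.
*[Hana₁'s rival]₂* c-commands the anaphor but is outside its binding domain → cannot satisfy Principle A.
*Nadia₃* c-commands the anaphor but is outside its binding domain → cannot satisfy Principle A.
*Tamar₄* does not c-command the anaphor → cannot bind it.
*[Tamar₄'s sister]₅* c-commands the anaphor within its binding domain → licit binder.
*Rania₆* c-commands the anaphor within its binding domain → licit binder.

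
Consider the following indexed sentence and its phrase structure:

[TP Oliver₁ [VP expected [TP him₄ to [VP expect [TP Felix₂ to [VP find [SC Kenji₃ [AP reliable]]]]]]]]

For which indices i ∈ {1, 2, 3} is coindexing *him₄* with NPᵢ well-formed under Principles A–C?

none

*him* is a pronoun, so Principle B applies: it must be free in its binding domain.
Binding domain of *him₄*: the matrix TP, whose subject is Oliver₁.
*Oliver₁* c-commands the pronoun within its binding domain → coindexation would violate Principle B.
*Felix₂*: the pronoun c-commands this R-expression → coindexation would violate Principle C on *Felix₂*.
*Kenji₃*: the pronoun c-commands this R-expression → coindexation would violate Principle C on *Kenji₃*.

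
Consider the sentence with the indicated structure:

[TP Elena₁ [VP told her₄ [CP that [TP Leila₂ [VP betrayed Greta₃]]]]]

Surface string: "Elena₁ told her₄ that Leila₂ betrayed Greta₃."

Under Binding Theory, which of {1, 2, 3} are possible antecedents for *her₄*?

none

*her* is a pronoun, so Principle B applies: it must be free in its binding domain.
Binding domain of *her₄*: the matrix TP, whose subject is Elena₁.
*Elena₁* c-commands the pronoun within its binding domain → coindexation would violate Principle B.
*Leila₂*: the pronoun c-commands this R-expression → coindexation would violate Principle C on *Leila₂*.
*Greta₃*: the pronoun c-commands this R-expression → coindexation would violate Principle C on *Greta₃*.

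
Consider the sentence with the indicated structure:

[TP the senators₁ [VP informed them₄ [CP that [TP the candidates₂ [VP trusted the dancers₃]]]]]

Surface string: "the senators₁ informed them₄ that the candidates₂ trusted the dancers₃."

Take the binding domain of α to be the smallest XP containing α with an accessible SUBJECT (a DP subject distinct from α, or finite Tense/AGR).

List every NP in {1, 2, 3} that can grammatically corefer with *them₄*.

none

*them* is a pronoun, so Principle B applies: it must be free in its binding domain.
Binding domain of *them₄*: the matrix TP, whose subject is the senators₁.
*the senators₁* c-commands the pronoun within its binding domain → coindexation would violate Principle B.
*the candidates₂*: the pronoun c-commands this R-expression → coindexation would violate Principle C on *the candidates₂*.
*the dancers₃*: the pronoun c-commands this R-expression → coindexation would violate Principle C on *the dancers₃*.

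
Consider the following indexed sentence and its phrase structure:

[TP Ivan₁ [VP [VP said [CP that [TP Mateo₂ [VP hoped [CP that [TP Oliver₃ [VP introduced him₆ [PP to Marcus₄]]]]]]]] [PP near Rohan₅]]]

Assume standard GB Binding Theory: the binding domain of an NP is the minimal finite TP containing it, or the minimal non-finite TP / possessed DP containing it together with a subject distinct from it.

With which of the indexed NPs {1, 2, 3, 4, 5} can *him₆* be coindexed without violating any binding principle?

{1, 2, 5}

*him* is a pronoun, so Principle B applies: it must be free in its binding domain.
Binding domain of *him₆*: the embedded TP, whose subject is Oliver₃.
*Ivan₁* c-commands the pronoun but from outside its binding domain, and is not c-commanded by it → coindexation permitted.
*Mateo₂* c-commands the pronoun but from outside its binding domain, and is not c-commanded by it → coindexation permitted.
*Oliver₃* c-commands the pronoun within its binding domain → coindexation would violate Principle B.
*Marcus₄*: the pronoun c-commands this R-expression → coindexation would violate Principle C on *Marcus₄*.
*Rohan₅* and the pronoun do not c-command one another → neither Principle B nor Principle C is at stake; coindexation permitted.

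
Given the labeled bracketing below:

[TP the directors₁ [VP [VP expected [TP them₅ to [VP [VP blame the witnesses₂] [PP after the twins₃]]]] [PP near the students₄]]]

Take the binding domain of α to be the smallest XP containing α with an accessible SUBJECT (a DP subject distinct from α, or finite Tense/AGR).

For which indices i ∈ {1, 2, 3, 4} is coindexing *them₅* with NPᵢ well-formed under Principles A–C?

{4}

*them* is a pronoun, so Principle B applies: it must be free in its binding domain.
Binding domain of *them₅*: the matrix TP, whose subject is the directors₁.
*the directors₁* c-commands the pronoun within its binding domain → coindexation would violate Principle B.
*the witnesses₂*: the pronoun c-commands this R-expression → coindexation would violate Principle C on *the witnesses₂*.
*the twins₃*: the pronoun c-commands this R-expression → coindexation would violate Principle C on *the twins₃*.
*the students₄* and the pronoun do not c-command one another → neither Principle B nor Principle C is at stake; coindexation permitted.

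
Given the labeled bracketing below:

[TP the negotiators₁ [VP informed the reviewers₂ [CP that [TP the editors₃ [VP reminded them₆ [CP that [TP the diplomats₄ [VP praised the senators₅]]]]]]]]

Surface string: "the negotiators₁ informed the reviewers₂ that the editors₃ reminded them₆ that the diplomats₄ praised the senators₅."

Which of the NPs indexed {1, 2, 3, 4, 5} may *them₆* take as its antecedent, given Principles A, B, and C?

*them* is a pronoun, so Principle B applies: it must be free in its binding domain.
Binding domain of *them₆*: the embedded TP, whose subject is the editors₃.
*the negotiators₁* c-commands the pronoun but from outside its binding domain, and is not c-commanded by it → coindexation permitted.
*the reviewers₂* c-commands the pronoun but from outside its binding domain, and is not c-commanded by it → coindexation permitted.
*the editors₃* c-commands the pronoun within its binding domain → coindexation would violate Principle B.
*the diplomats₄*: the pronoun c-commands this R-expression → coindexation would violate Principle C on *the diplomats₄*.
*the senators₅*: the pronoun c-commands this R-expression → coindexation would violate Principle C on *the senators₅*.

{1, 2}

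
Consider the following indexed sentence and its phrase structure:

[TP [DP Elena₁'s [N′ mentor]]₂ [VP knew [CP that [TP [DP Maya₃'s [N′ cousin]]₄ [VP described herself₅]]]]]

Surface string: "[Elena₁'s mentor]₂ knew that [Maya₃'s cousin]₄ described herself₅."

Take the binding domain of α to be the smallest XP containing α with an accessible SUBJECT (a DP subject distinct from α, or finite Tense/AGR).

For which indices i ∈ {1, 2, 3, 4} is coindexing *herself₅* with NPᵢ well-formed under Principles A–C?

{4}

*herself* is an anaphor, so Principle A applies: it must be bound in its binding domain.
Binding domain of *herself₅*: the embedded TP, whose subject is [Maya₃'s cousin]₄.
*Elena₁* does not c-command the anaphor → cannot bind it.
*[Elena₁'s mentor]₂* c-commands the anaphor but is outside its binding domain → cannot satisfy Principle A.
*Maya₃* does not c-command the anaphor → cannot bind it.
*[Maya₃'s cousin]₄* c-commands the anaphor within its binding domain → licit binder.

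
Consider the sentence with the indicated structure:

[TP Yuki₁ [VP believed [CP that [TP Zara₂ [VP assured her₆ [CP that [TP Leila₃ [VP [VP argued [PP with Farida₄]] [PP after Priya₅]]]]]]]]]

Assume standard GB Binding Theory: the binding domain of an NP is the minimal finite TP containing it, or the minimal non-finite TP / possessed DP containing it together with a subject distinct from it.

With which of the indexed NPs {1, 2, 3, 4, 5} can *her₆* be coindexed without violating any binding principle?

*her* is a pronoun, so Principle B applies: it must be free in its binding domain.
Binding domain of *her₆*: the embedded TP, whose subject is Zara₂.
*Yuki₁* c-commands the pronoun but from outside its binding domain, and is not c-commanded by it → coindexation permitted.
*Zara₂* c-commands the pronoun within its binding domain → coindexation would violate Principle B.
*Leila₃*: the pronoun c-commands this R-expression → coindexation would violate Principle C on *Leila₃*.
*Farida₄*: the pronoun c-commands this R-expression → coindexation would violate Principle C on *Farida₄*.
*Priya₅*: the pronoun c-commands this R-expression → coindexation would violate Principle C on *Priya₅*.

{1}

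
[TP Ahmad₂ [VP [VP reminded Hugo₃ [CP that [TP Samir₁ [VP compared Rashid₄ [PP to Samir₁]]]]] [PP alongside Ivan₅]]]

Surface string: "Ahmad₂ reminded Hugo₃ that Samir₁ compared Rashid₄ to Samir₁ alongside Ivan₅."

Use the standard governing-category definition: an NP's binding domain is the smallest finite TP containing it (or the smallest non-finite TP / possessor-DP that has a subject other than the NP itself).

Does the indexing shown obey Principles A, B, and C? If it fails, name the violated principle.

The two coindexed NPs are *Samir₁* (the lower occurrence) and *Samir₁* (the higher occurrence).
*Samir₁* (the lower occurrence) is an R-expression. Principle C requires it to be free everywhere.
*Samir₁* (the higher occurrence) c-commands it and carries the same index.
The R-expression is bound → Principle C violation.

Principle C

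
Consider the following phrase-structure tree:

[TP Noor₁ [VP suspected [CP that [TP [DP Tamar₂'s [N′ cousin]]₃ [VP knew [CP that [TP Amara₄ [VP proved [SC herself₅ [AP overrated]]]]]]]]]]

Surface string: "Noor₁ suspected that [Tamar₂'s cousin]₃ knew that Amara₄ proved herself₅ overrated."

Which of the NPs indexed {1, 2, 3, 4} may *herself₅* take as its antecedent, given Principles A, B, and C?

{4}

*herself* is an anaphor, so Principle A applies: it must be bound in its binding domain.
Binding domain of *herself₅*: the embedded TP, whose subject is Amara₄.
*Noor₁* c-commands the anaphor but is outside its binding domain → cannot satisfy Principle A.
*Tamar₂* does not c-command the anaphor → cannot bind it.
*[Tamar₂'s cousin]₃* c-commands the anaphor but is outside its binding domain → cannot satisfy Principle A.
*Amara₄* c-commands the anaphor within its binding domain → licit binder.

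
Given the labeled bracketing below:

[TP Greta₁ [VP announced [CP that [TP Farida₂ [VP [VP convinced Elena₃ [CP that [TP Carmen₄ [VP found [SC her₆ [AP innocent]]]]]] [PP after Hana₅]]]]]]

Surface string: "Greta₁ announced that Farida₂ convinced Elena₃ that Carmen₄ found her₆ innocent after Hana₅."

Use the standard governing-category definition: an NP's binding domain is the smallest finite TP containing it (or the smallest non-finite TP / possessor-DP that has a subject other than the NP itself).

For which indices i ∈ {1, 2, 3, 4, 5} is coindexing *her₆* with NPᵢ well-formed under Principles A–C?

{1, 2, 3, 5}

*her* is a pronoun, so Principle B applies: it must be free in its binding domain.
Binding domain of *her₆*: the embedded TP, whose subject is Carmen₄.
*Greta₁* c-commands the pronoun but from outside its binding domain, and is not c-commanded by it → coindexation permitted.
*Farida₂* c-commands the pronoun but from outside its binding domain, and is not c-commanded by it → coindexation permitted.
*Elena₃* c-commands the pronoun but from outside its binding domain, and is not c-commanded by it → coindexation permitted.
*Carmen₄* c-commands the pronoun within its binding domain → coindexation would violate Principle B.
*Hana₅* and the pronoun do not c-command one another → neither Principle B nor Principle C is at stake; coindexation permitted.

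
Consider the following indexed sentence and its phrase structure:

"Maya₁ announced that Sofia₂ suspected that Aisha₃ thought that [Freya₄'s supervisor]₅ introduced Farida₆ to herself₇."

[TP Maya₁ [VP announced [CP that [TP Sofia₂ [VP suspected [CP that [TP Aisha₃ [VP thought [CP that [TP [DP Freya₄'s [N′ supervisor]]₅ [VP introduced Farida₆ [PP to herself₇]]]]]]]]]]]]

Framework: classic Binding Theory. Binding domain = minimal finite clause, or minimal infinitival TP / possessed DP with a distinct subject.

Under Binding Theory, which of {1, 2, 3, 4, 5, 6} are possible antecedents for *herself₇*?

{5, 6}

*herself* is an anaphor, so Principle A applies: it must be bound in its binding domain.
Binding domain of *herself₇*: the embedded TP, whose subject is [Freya₄'s supervisor]₅.
*Maya₁* c-commands the anaphor but is outside its binding domain → cannot satisfy Principle A.
*Sofia₂* c-commands the anaphor but is outside its binding domain → cannot satisfy Principle A.
*Aisha₃* c-commands the anaphor but is outside its binding domain → cannot satisfy Principle A.
*Freya₄* does not c-command the anaphor → cannot bind it.
*[Freya₄'s supervisor]₅* c-commands the anaphor within its binding domain → licit binder.
*Farida₆* c-commands the anaphor within its binding domain → licit binder.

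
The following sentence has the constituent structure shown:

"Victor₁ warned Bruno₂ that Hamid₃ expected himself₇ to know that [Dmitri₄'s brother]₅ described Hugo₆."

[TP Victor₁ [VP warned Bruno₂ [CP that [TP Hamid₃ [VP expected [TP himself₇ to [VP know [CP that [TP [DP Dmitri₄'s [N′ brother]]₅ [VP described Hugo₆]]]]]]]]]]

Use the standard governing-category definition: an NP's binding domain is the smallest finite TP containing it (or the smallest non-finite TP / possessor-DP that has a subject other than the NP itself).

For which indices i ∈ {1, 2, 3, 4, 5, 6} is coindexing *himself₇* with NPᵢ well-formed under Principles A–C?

{3}

*himself* is an anaphor, so Principle A applies: it must be bound in its binding domain.
Binding domain of *himself₇*: the embedded TP, whose subject is Hamid₃.
*Victor₁* c-commands the anaphor but is outside its binding domain → cannot satisfy Principle A.
*Bruno₂* c-commands the anaphor but is outside its binding domain → cannot satisfy Principle A.
*Hamid₃* c-commands the anaphor within its binding domain → licit binder.
*Dmitri₄* does not c-command the anaphor → cannot bind it.
*[Dmitri₄'s brother]₅* does not c-command the anaphor → cannot bind it.
*Hugo₆* does not c-command the anaphor → cannot bind it.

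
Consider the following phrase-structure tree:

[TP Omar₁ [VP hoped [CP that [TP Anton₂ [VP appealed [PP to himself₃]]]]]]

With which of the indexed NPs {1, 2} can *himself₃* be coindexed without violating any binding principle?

*himself* is an anaphor, so Principle A applies: it must be bound in its binding domain.
Binding domain of *himself₃*: the embedded TP, whose subject is Anton₂.
*Omar₁* c-commands the anaphor but is outside its binding domain → cannot satisfy Principle A.
*Anton₂* c-commands the anaphor within its binding domain → licit binder.

{2}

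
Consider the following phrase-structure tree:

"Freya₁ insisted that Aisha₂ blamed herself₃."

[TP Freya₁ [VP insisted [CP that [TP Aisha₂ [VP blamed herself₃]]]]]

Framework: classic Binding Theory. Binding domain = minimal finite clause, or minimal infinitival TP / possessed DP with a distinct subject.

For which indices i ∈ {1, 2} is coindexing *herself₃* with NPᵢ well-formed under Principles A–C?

*herself* is an anaphor, so Principle A applies: it must be bound in its binding domain.
Binding domain of *herself₃*: the embedded TP, whose subject is Aisha₂.
*Freya₁* c-commands the anaphor but is outside its binding domain → cannot satisfy Principle A.
*Aisha₂* c-commands the anaphor within its binding domain → licit binder.

{2}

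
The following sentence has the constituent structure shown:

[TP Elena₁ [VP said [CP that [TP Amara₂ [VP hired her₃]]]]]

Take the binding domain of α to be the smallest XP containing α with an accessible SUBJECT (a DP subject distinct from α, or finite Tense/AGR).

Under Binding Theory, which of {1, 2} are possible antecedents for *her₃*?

{1}

*her* is a pronoun, so Principle B applies: it must be free in its binding domain.
Binding domain of *her₃*: the embedded TP, whose subject is Amara₂.
*Elena₁* c-commands the pronoun but from outside its binding domain, and is not c-commanded by it → coindexation permitted.
*Amara₂* c-commands the pronoun within its binding domain → coindexation would violate Principle B.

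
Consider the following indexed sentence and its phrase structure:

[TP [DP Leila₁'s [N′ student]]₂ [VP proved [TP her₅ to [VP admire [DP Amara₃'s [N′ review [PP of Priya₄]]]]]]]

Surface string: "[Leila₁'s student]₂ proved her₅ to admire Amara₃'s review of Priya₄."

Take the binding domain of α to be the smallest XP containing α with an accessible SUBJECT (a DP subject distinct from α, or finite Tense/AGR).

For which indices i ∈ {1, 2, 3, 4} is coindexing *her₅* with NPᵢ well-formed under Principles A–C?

{1}

*her* is a pronoun, so Principle B applies: it must be free in its binding domain.
Binding domain of *her₅*: the matrix TP, whose subject is [Leila₁'s student]₂.
*Leila₁* and the pronoun do not c-command one another → neither Principle B nor Principle C is at stake; coindexation permitted.
*[Leila₁'s student]₂* c-commands the pronoun within its binding domain → coindexation would violate Principle B.
*Amara₃*: the pronoun c-commands this R-expression → coindexation would violate Principle C on *Amara₃*.
*Priya₄*: the pronoun c-commands this R-expression → coindexation would violate Principle C on *Priya₄*.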